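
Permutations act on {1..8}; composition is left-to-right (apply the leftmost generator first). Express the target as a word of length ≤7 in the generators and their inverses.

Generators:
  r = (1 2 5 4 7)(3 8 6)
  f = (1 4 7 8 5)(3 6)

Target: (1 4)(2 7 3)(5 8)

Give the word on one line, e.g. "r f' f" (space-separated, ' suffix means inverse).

  after f': (1 5 8 7 4)(3 6)
  after r': (1 2)(3 8 4 7 5)
  after f': (1 2 5 6 3 7 8)
  after r: (1 5 3)(2 4 7 6 8)
  after r: (1 4)(2 7 3)(5 8)

f' r' f' r r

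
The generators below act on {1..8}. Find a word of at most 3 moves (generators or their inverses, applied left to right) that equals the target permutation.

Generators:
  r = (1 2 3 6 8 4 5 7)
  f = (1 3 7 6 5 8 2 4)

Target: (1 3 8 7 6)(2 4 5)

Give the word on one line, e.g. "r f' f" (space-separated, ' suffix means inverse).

  after r': (1 7 5 4 8 6 3 2)
  after f': (1 3 8 7 6)(2 4 5)

r' f'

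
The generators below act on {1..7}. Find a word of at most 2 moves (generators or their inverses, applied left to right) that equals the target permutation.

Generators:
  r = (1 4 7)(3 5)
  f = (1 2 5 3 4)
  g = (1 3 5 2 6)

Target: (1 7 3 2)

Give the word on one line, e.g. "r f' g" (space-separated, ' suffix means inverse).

r' f'

  after r': (1 7 4)(3 5)
  after f': (1 7 3 2)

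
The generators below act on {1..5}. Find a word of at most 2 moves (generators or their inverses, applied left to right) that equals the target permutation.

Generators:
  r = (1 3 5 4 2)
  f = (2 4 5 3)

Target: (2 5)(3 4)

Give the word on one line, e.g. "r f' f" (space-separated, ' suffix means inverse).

f f

  after f: (2 4 5 3)
  after f: (2 5)(3 4)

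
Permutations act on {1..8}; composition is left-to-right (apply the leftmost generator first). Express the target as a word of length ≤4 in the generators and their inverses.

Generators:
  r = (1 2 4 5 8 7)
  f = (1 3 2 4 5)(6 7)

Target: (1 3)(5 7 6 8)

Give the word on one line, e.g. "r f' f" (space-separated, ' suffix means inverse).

  after f: (1 3 2 4 5)(6 7)
  after r': (1 3)(5 7 6 8)

f r'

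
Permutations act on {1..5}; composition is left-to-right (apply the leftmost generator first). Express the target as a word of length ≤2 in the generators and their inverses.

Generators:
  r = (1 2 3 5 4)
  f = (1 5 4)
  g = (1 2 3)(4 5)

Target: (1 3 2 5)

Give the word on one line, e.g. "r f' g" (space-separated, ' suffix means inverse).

g' f

  after g': (1 3 2)(4 5)
  after f: (1 3 2 5)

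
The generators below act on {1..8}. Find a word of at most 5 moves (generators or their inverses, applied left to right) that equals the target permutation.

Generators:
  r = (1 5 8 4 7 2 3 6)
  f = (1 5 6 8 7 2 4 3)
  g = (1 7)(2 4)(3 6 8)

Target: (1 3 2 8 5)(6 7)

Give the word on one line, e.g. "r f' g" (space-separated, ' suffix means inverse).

f g r' f'

  after f: (1 5 6 8 7 2 4 3)
  after g: (1 5 8)(3 7 4 6)
  after r': (2 7 8 6)(3 4)
  after f': (1 3 2 8 5)(6 7)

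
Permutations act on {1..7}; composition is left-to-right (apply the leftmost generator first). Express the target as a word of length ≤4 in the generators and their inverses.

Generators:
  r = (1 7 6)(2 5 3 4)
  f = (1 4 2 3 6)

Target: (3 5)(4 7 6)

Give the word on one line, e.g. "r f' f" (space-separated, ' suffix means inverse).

  after f': (1 6 3 2 4)
  after r: (3 5)(4 7 6)

f' r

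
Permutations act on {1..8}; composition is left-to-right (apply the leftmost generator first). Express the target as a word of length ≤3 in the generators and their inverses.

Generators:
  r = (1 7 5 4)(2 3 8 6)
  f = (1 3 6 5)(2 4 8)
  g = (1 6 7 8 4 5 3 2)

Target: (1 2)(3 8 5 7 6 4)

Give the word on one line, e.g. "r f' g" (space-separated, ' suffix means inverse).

r' f f

  after r': (1 4 5 7)(2 6 8 3)
  after f: (1 8 6 2 5 7 3 4)
  after f: (1 2)(3 8 5 7 6 4)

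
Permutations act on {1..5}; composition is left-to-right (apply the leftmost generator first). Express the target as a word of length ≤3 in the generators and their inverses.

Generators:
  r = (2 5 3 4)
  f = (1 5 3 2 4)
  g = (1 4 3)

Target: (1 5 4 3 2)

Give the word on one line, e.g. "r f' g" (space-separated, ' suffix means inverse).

f g'

  after f: (1 5 3 2 4)
  after g': (1 5 4 3 2)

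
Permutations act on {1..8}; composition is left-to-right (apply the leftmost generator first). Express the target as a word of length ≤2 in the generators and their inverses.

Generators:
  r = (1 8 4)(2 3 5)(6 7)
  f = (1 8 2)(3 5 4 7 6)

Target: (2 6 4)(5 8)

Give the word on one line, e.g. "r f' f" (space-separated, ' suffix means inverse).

r f'

  after r: (1 8 4)(2 3 5)(6 7)
  after f': (2 6 4)(5 8)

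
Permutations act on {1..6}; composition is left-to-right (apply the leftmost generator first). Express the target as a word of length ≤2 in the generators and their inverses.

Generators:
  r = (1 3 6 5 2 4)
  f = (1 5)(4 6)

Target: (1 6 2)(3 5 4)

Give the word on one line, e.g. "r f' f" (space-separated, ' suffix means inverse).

r r

  after r: (1 3 6 5 2 4)
  after r: (1 6 2)(3 5 4)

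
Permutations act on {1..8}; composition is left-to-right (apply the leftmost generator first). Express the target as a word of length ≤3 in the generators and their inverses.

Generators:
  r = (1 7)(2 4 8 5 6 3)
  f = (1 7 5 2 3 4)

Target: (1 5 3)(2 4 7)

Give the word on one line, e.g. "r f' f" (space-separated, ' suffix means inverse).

f f

  after f: (1 7 5 2 3 4)
  after f: (1 5 3)(2 4 7)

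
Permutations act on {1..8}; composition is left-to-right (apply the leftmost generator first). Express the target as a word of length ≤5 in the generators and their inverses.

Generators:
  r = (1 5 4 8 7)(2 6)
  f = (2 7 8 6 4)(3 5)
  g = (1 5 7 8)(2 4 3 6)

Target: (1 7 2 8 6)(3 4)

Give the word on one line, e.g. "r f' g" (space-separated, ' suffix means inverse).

  after r': (1 7 8 4 5)(2 6)
  after f: (1 8 2 4 3 5)(6 7)
  after r: (1 7 2 8 6)(3 4)

r' f r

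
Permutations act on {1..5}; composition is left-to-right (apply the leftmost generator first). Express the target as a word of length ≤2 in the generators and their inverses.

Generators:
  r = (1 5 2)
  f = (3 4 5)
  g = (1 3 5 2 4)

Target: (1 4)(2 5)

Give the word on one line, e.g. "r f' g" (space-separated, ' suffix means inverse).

g f

  after g: (1 3 5 2 4)
  after f: (1 4)(2 5)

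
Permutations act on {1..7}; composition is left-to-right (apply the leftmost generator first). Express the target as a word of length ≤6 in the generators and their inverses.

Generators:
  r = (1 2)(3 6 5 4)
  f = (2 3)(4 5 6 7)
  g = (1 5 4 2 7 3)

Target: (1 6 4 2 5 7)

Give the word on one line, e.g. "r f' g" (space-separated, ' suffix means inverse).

  after f': (2 3)(4 7 6 5)
  after g': (1 3 4 2 7 6)
  after r': (1 4)(2 7 3 5 6)
  after f: (1 5 7 2 4)(3 6)
  after r': (1 6 4 2 5 7)

f' g' r' f r'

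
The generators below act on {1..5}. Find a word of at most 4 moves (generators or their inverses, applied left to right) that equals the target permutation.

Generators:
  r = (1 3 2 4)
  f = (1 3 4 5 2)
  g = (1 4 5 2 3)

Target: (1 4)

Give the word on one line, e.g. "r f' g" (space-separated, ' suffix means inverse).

f g' r

  after f: (1 3 4 5 2)
  after g': (1 2 3)
  after r: (1 4)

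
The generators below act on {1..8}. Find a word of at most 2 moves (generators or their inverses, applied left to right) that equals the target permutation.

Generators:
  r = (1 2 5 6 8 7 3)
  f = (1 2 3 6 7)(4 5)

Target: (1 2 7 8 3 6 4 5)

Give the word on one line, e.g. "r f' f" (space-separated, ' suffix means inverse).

r' f'

  after r': (1 3 7 8 6 5 2)
  after f': (1 2 7 8 3 6 4 5)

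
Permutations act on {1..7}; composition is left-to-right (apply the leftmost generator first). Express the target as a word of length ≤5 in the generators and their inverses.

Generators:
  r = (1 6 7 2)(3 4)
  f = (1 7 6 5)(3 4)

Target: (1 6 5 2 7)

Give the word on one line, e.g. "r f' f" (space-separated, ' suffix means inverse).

r' f r' f

  after r': (1 2 7 6)(3 4)
  after f: (1 2 6 7 5)
  after r': (1 7 5 2)(3 4)
  after f: (1 6 5 2 7)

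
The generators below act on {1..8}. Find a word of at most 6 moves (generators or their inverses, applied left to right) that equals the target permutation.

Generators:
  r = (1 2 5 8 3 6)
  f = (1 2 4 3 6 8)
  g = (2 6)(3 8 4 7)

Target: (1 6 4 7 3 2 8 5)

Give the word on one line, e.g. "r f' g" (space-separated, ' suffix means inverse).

  after g: (2 6)(3 8 4 7)
  after f': (1 8 2 3 6)(4 7)
  after r: (1 3)(2 6)(4 7)(5 8)
  after f: (1 6 4 7 3 2 8 5)

g f' r f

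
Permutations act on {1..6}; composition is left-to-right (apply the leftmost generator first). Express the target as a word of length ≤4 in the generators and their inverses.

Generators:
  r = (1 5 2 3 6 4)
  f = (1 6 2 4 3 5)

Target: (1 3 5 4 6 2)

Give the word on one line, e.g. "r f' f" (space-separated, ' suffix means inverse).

f' r r

  after f': (1 5 3 4 2 6)
  after r: (1 2 4 3)(5 6)
  after r: (1 3 5 4 6 2)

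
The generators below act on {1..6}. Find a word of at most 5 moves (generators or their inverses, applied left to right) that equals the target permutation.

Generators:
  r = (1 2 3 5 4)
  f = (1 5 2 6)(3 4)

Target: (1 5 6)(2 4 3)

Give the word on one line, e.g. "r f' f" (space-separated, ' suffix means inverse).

r' r' r' f' r'

  after r': (1 4 5 3 2)
  after r': (1 5 2 4 3)
  after r': (1 3 4 2 5)
  after f': (1 4 5 6 2)
  after r': (1 5 6)(2 4 3)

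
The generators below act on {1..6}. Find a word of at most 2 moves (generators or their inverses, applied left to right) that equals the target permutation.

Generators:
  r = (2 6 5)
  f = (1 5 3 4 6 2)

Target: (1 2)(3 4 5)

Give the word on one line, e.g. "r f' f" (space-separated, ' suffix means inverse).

f r

  after f: (1 5 3 4 6 2)
  after r: (1 2)(3 4 5)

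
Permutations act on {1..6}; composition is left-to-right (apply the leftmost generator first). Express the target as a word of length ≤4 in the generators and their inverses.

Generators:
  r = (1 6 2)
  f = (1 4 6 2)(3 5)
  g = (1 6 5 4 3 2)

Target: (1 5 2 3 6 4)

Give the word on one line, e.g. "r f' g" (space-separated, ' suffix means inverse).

r' g' g' g'

  after r': (1 2 6)
  after g': (1 3 4 5 6 2)
  after g': (1 4 6 3 5)
  after g': (1 5 2 3 6 4)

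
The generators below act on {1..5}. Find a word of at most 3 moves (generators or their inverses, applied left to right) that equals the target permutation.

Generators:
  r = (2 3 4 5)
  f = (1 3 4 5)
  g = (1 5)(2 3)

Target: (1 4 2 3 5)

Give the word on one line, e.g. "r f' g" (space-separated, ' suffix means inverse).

f r

  after f: (1 3 4 5)
  after r: (1 4 2 3 5)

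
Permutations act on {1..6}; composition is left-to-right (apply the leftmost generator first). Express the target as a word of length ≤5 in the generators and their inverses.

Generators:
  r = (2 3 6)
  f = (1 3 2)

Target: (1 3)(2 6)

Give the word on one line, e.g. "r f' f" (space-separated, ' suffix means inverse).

f' r f' f' f'

  after f': (1 2 3)
  after r: (1 3)(2 6)
  after f': (2 6 3)
  after f': (1 2 6)
  after f': (1 3)(2 6)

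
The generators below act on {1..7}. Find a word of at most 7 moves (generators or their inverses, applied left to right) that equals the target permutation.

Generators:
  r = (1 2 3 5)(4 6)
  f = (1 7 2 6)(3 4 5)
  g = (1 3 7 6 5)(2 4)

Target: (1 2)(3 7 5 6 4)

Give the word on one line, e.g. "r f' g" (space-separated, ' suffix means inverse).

  after f': (1 6 2 7)(3 5 4)
  after r: (1 4 5 6 3)(2 7)
  after f': (1 3 6 5 2)
  after g': (2 5 4)(3 7)
  after r: (1 2)(3 7 5 6 4)

f' r f' g' r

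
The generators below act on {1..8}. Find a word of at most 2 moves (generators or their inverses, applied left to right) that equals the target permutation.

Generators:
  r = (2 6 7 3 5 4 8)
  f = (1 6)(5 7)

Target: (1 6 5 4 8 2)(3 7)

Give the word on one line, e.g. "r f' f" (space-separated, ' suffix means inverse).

  after r: (2 6 7 3 5 4 8)
  after f: (1 6 5 4 8 2)(3 7)

r f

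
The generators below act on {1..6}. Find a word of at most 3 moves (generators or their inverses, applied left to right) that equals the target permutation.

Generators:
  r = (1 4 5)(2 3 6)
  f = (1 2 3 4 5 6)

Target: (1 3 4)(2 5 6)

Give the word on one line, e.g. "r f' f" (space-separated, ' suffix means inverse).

  after f': (1 6 5 4 3 2)
  after r: (1 2 4 6)
  after f: (1 3 4)(2 5 6)

f' r f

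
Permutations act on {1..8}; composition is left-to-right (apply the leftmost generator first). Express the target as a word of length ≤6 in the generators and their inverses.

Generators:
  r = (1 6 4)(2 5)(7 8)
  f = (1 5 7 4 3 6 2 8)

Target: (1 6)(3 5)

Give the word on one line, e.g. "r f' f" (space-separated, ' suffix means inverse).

f' r' f r'

  after f': (1 8 2 6 3 4 7 5)
  after r': (1 7 2)(3 6)(4 8 5)
  after f: (1 4)(2 5 3)(7 8)
  after r': (1 6)(3 5)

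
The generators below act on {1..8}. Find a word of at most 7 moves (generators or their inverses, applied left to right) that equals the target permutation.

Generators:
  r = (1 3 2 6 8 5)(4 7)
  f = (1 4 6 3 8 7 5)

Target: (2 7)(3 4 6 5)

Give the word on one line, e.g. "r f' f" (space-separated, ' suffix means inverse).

f' r' r' f' f'

  after f': (1 5 7 8 3 6 4)
  after r': (1 8)(2 3)(4 5)(6 7)
  after r': (1 6 4 8 5 7 2)
  after f': (1 4 3 6)(2 5 8 7)
  after f': (2 7)(3 4 6 5)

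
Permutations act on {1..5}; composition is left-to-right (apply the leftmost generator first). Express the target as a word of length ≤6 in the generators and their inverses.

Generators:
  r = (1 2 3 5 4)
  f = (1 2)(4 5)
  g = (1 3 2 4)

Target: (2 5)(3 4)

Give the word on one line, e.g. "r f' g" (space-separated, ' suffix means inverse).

  after f: (1 2)(4 5)
  after r: (1 3 5)
  after f: (1 3 4 5 2)
  after r': (1 2 4 3 5)
  after f': (2 5)(3 4)

f r f r' f'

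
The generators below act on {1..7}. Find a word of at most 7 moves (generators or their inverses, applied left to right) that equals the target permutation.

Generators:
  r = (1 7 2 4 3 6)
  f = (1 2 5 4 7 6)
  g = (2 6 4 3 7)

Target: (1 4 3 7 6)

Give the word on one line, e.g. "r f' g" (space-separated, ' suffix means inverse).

r' r' g r r

  after r': (1 6 3 4 2 7)
  after r': (1 3 2)(4 7 6)
  after g: (1 7 4 2)(3 6)
  after r: (1 2 7 3)
  after r: (1 4 3 7 6)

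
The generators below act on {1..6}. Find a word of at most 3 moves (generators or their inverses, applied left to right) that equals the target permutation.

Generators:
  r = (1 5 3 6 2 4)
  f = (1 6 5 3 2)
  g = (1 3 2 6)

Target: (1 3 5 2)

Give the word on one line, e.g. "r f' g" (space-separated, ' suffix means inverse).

f' g'

  after f': (1 2 3 5 6)
  after g': (1 3 5 2)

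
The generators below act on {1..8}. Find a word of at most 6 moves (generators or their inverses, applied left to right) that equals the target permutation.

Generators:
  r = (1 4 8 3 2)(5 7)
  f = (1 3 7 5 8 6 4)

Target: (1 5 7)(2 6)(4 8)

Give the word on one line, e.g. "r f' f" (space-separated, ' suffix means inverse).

r r f' r r

  after r: (1 4 8 3 2)(5 7)
  after r: (1 8 2 4 3)
  after f': (1 5 7 3 4)(2 6 8)
  after r: (1 7 2 6 3 8)
  after r: (1 5 7)(2 6)(4 8)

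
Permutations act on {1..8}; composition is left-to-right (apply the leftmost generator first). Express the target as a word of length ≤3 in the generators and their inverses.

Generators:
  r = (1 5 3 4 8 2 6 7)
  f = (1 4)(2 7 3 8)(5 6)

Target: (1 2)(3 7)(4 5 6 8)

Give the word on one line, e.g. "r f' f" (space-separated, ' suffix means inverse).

r f' r'

  after r: (1 5 3 4 8 2 6 7)
  after f': (1 6 2 5 7 4 3)
  after r': (1 2)(3 7)(4 5 6 8)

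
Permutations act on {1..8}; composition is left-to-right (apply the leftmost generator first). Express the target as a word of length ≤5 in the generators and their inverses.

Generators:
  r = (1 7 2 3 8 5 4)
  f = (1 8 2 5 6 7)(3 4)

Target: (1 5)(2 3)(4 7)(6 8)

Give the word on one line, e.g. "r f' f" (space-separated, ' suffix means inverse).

r' f r' f

  after r': (1 4 5 8 3 2 7)
  after f: (1 3 5 2)(4 6 7 8)
  after r': (1 2 4 6)(3 8 5 7)
  after f: (1 5)(2 3)(4 7)(6 8)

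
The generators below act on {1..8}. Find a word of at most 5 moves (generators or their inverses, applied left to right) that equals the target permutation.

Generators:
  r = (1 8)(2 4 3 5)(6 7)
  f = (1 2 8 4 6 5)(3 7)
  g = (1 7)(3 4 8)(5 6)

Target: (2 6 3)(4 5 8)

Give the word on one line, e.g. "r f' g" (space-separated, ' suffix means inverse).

r g' f' r'

  after r: (1 8)(2 4 3 5)(6 7)
  after g': (1 4 8 7 5 2 3 6)
  after f': (1 8 3 4 2 7 6 5)
  after r': (2 6 3)(4 5 8)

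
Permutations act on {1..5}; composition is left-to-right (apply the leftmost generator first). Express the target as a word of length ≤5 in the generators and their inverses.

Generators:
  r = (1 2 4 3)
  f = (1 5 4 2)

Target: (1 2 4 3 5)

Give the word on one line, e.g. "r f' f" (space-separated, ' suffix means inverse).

r' f r' f

  after r': (1 3 4 2)
  after f: (1 3 2 5 4)
  after r': (1 4 3)(2 5)
  after f: (1 2 4 3 5)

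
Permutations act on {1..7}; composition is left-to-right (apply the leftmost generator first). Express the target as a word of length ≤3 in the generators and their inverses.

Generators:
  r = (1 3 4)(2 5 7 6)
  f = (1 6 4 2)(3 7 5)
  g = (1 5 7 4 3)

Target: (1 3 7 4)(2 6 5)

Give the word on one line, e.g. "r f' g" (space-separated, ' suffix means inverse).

  after f: (1 6 4 2)(3 7 5)
  after r': (1 7 2 4 6 3 5)
  after f': (1 3 7 4)(2 6 5)

f r' f'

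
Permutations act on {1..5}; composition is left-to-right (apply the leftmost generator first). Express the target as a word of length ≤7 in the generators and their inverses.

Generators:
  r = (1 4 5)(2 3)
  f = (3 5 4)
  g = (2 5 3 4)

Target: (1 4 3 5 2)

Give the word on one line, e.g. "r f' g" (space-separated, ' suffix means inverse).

r' f' r r g

  after r': (1 5 4)(2 3)
  after f': (1 3 2 4)
  after r: (1 2 5)
  after r: (1 3 2)(4 5)
  after g: (1 4 3 5 2)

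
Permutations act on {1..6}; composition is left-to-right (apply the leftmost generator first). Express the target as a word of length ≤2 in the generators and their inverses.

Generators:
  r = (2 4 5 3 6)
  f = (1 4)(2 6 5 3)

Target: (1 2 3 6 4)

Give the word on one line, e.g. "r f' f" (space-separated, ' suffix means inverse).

f r'

  after f: (1 4)(2 6 5 3)
  after r': (1 2 3 6 4)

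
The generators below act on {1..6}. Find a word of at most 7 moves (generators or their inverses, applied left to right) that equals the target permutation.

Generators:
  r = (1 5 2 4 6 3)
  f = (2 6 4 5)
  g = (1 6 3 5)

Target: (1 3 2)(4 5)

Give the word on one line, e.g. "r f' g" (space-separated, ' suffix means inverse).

  after r': (1 3 6 4 2 5)
  after r': (1 6 2)(3 4 5)
  after r': (1 4)(2 3)(5 6)
  after f': (1 6 4)(2 3 5)
  after r: (1 3 2)(4 5)

r' r' r' f' r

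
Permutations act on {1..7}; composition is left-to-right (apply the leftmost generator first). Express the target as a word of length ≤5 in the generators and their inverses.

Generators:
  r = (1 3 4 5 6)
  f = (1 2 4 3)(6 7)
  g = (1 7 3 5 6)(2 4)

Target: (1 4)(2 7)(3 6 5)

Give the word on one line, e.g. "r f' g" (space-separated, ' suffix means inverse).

  after f: (1 2 4 3)(6 7)
  after r': (1 2 3 6 7 5 4)
  after f: (1 4 2)(3 7 5)
  after r': (1 3 7 4 2 6 5)
  after f': (1 4)(2 7)(3 6 5)

f r' f r' f'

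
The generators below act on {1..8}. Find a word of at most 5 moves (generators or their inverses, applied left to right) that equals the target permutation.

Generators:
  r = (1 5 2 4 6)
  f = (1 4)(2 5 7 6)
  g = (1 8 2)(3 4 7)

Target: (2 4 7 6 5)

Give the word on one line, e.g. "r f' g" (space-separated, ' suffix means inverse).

r' r' f

  after r': (1 6 4 2 5)
  after r': (1 4 5 6 2)
  after f: (2 4 7 6 5)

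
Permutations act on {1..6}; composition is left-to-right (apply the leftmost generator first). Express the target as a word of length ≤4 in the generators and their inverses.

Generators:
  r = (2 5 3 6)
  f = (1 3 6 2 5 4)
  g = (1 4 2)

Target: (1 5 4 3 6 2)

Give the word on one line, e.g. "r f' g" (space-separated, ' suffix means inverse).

  after g': (1 2 4)
  after f: (1 5 4 3 6 2)

g' f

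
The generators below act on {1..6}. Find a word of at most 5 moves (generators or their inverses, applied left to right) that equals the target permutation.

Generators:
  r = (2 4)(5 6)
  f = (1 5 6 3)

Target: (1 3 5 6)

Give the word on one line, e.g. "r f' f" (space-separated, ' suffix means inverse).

r' f' r

  after r': (2 4)(5 6)
  after f': (1 3 6)(2 4)
  after r: (1 3 5 6)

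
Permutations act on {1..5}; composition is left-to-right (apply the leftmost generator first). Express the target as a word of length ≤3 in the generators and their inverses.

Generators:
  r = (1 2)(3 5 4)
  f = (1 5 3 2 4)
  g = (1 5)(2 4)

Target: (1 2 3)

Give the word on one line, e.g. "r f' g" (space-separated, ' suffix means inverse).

f' g

  after f': (1 4 2 3 5)
  after g: (1 2 3)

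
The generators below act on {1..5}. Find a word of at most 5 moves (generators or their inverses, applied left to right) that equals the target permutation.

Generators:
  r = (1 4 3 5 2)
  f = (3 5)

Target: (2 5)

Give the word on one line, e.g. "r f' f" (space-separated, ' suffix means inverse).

  after r': (1 2 5 3 4)
  after f': (1 2 3 4)
  after f': (1 2 5 3 4)
  after f': (1 2 3 4)
  after r: (2 5)

r' f' f' f' r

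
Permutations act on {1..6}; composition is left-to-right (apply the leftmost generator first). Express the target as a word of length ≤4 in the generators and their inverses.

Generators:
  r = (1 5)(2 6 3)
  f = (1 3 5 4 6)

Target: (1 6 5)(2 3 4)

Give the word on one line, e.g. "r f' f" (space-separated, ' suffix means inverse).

r' f r' f

  after r': (1 5)(2 3 6)
  after f: (1 4 6 2 5 3)
  after r': (1 4 2)(3 5 6)
  after f: (1 6 5)(2 3 4)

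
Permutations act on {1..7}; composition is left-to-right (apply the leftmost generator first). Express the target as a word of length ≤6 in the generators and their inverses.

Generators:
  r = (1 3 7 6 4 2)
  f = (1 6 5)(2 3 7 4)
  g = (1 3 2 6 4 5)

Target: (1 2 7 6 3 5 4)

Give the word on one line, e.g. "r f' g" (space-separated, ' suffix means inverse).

  after f': (1 5 6)(2 4 7 3)
  after r: (1 5 4 6 3)
  after g': (1 4 2 3 5 6)
  after r: (1 2 7 6 3 5 4)

f' r g' r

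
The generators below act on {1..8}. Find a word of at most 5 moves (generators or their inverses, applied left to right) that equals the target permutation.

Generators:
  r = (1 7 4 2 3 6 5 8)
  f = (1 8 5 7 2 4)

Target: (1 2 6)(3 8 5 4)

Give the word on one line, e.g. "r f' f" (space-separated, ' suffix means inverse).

r r f'

  after r: (1 7 4 2 3 6 5 8)
  after r: (1 4 3 5)(2 6 8 7)
  after f': (1 2 6)(3 8 5 4)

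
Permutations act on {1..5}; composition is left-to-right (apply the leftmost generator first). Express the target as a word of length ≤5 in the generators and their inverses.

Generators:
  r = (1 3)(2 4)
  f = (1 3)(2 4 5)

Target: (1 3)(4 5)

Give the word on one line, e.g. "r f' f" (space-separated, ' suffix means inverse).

  after f': (1 3)(2 5 4)
  after f': (2 4 5)
  after r': (1 3)(4 5)

f' f' r'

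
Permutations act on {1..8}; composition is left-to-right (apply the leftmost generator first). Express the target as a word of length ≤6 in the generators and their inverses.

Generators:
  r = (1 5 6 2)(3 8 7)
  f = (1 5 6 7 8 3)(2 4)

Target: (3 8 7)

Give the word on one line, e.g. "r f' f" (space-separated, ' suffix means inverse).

  after r: (1 5 6 2)(3 8 7)
  after r: (1 6)(2 5)(3 7 8)
  after r: (1 2 6 5)
  after r: (3 8 7)

r r r r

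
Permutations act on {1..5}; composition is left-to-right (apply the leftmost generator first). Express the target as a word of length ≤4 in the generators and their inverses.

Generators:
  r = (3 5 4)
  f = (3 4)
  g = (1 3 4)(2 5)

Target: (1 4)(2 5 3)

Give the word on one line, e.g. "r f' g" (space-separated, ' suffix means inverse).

r f' g f'

  after r: (3 5 4)
  after f': (3 5)
  after g: (1 3 2 5 4)
  after f': (1 4)(2 5 3)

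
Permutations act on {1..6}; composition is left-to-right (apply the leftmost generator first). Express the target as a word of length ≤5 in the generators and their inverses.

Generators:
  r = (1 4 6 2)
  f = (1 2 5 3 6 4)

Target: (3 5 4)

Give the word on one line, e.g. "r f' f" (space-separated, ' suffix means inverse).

r f' r' r'

  after r: (1 4 6 2)
  after f': (1 6)(2 4 3 5)
  after r': (1 4 3 5 6 2)
  after r': (3 5 4)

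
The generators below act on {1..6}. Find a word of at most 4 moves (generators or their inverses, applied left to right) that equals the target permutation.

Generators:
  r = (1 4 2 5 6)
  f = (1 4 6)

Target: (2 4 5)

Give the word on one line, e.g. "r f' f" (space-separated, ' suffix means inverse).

  after f: (1 4 6)
  after r': (2 4 5)

f r'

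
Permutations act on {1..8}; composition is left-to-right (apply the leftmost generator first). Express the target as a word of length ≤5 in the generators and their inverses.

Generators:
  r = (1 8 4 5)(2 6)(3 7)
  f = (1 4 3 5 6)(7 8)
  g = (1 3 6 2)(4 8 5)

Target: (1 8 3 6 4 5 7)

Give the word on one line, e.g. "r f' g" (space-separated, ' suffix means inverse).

r g r' g

  after r: (1 8 4 5)(2 6)(3 7)
  after g: (1 5 3 7 6)
  after r': (1 4 8)(2 6 5 7)
  after g: (1 8 3 6 4 5 7)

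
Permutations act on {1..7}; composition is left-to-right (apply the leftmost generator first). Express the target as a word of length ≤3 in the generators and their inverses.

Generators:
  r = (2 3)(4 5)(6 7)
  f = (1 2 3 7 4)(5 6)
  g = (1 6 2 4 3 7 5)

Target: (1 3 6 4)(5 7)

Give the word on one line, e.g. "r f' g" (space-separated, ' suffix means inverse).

f r'

  after f: (1 2 3 7 4)(5 6)
  after r': (1 3 6 4)(5 7)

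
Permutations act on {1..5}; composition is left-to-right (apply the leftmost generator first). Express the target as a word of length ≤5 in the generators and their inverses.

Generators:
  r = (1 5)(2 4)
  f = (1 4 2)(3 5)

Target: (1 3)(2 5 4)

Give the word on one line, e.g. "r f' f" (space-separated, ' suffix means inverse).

  after r': (1 5)(2 4)
  after f': (1 3 5 2)
  after r': (1 3)(2 5 4)

r' f' r'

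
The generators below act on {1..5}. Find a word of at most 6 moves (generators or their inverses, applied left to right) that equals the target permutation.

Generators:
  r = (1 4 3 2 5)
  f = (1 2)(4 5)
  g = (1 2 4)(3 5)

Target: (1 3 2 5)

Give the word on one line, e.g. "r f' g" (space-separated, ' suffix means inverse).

f g r g' g'

  after f: (1 2)(4 5)
  after g: (1 4 3 5)
  after r: (1 3)(2 5 4)
  after g': (1 5 2 3 4)
  after g': (1 3 2 5)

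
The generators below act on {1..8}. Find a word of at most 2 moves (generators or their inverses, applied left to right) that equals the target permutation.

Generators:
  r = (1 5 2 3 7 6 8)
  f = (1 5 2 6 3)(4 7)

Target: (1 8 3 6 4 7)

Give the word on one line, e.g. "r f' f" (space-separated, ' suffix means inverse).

  after r': (1 8 6 7 3 2 5)
  after f: (1 8 3 6 4 7)

r' f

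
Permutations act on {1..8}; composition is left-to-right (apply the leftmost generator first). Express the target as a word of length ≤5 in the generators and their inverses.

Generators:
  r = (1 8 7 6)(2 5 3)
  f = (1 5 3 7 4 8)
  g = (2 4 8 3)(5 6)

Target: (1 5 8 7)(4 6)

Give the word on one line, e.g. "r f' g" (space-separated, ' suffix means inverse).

g r g g r

  after g: (2 4 8 3)(5 6)
  after r: (1 8 2 4 7 6 3 5)
  after g: (1 3 6 2 8 4 7 5)
  after g: (1 2 3 5)(4 7 6)
  after r: (1 5 8 7)(4 6)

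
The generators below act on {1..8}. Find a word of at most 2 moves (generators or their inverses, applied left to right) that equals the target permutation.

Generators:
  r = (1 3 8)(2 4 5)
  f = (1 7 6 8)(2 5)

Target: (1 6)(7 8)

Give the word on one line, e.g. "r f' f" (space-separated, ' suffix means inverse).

f f

  after f: (1 7 6 8)(2 5)
  after f: (1 6)(7 8)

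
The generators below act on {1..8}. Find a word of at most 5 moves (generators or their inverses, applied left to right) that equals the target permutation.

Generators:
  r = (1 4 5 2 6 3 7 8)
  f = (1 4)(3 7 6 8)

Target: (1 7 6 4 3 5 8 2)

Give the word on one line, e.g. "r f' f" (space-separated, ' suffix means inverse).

r' r' f f r'

  after r': (1 8 7 3 6 2 5 4)
  after r': (1 7 6 5)(2 4 8 3)
  after f: (1 6 5 4 3 2)(7 8)
  after f: (1 8 6 5)(2 4 7 3)
  after r': (1 7 6 4 3 5 8 2)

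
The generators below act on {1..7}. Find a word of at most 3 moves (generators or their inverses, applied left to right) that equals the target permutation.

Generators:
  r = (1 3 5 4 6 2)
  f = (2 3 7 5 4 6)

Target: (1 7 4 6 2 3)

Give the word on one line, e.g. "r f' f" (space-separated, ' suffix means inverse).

  after r': (1 2 6 4 5 3)
  after f: (1 3)(5 7)
  after f: (1 7 4 6 2 3)

r' f f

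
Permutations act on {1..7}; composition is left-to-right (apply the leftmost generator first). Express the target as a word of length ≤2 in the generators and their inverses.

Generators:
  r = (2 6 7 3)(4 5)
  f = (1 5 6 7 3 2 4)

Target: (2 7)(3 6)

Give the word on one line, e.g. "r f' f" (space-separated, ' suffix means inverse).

  after r: (2 6 7 3)(4 5)
  after r: (2 7)(3 6)

r r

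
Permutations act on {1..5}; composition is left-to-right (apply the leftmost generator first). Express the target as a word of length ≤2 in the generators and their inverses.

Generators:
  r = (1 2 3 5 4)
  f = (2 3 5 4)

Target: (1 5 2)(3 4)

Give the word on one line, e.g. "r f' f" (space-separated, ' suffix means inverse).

  after r': (1 4 5 3 2)
  after f': (1 5 2)(3 4)

r' f'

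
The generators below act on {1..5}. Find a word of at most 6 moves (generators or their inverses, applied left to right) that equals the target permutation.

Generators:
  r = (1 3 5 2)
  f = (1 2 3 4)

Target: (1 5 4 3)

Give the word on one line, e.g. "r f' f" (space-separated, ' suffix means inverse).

f' f' r f f

  after f': (1 4 3 2)
  after f': (1 3)(2 4)
  after r: (1 5 2 4)
  after f: (1 5 3 4 2)
  after f: (1 5 4 3)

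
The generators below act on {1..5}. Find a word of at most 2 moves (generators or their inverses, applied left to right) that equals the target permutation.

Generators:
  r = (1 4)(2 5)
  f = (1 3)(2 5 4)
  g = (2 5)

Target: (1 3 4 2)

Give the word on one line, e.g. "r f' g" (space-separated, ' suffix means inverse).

  after f': (1 3)(2 4 5)
  after r': (1 3 4 2)

f' r'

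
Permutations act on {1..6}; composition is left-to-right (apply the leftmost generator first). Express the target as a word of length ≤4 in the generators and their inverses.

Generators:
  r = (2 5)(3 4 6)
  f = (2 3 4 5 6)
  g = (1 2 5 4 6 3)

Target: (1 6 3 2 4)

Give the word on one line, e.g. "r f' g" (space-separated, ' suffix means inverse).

  after f: (2 3 4 5 6)
  after g': (1 3 5 4 2 6)
  after g': (1 6 3 2 4)

f g' g'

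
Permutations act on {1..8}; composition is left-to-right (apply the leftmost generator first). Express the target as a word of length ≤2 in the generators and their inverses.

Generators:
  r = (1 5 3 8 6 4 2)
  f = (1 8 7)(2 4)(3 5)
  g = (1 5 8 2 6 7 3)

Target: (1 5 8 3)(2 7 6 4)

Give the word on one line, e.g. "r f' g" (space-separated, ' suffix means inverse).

  after g': (1 3 7 6 2 8 5)
  after f: (1 5 8 3)(2 7 6 4)

g' f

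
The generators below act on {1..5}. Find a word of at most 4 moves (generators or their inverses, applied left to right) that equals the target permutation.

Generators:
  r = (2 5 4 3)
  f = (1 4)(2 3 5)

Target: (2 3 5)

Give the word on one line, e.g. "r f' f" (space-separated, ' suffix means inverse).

  after f': (1 4)(2 5 3)
  after f': (2 3 5)

f' f'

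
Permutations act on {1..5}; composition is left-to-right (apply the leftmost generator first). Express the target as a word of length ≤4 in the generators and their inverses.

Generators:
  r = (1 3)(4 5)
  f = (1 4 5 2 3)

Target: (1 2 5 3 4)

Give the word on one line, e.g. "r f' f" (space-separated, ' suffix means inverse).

f' f' r'

  after f': (1 3 2 5 4)
  after f': (1 2 4 3 5)
  after r': (1 2 5 3 4)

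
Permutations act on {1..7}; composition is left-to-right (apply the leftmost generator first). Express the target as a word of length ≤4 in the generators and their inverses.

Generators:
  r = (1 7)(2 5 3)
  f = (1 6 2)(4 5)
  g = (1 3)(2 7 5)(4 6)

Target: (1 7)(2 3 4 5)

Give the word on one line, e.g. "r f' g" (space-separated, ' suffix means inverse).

  after r': (1 7)(2 3 5)
  after f': (1 7 2 3 4 5 6)
  after f': (1 7 6 2 3 5)
  after f': (1 7)(2 3 4 5)

r' f' f' f'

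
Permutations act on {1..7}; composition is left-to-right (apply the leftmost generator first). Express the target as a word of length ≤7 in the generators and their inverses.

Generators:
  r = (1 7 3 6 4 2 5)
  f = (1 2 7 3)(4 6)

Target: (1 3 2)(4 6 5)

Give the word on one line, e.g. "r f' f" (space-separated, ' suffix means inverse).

  after r': (1 5 2 4 6 3 7)
  after f: (1 5 7 2 6)
  after f: (1 5 3)(2 4 6)
  after r: (3 7)(5 6)
  after f': (1 3 2)(4 6 5)

r' f f r f'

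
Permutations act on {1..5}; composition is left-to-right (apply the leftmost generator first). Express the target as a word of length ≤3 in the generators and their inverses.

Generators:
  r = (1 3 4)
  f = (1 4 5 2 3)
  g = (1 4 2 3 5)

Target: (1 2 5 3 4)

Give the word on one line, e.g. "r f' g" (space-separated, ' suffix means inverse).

g g r'

  after g: (1 4 2 3 5)
  after g: (1 2 5 4 3)
  after r': (1 2 5 3 4)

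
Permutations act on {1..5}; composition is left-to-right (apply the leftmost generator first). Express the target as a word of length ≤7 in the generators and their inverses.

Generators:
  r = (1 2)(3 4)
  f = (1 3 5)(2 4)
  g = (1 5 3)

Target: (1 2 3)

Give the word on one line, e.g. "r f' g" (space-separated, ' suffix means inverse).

f' r f r' g

  after f': (1 5 3)(2 4)
  after r: (1 5 4)(2 3)
  after f: (2 5)(3 4)
  after r': (1 2 5)
  after g: (1 2 3)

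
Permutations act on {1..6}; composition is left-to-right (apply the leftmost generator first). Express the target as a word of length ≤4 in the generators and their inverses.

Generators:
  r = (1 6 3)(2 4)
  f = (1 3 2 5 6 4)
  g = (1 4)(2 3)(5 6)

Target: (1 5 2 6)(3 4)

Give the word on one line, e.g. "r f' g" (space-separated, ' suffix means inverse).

r f'

  after r: (1 6 3)(2 4)
  after f': (1 5 2 6)(3 4)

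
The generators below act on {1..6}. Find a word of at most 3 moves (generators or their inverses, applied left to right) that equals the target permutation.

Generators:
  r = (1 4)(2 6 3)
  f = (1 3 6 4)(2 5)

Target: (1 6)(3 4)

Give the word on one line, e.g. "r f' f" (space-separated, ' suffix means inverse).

  after f: (1 3 6 4)(2 5)
  after f: (1 6)(3 4)

f f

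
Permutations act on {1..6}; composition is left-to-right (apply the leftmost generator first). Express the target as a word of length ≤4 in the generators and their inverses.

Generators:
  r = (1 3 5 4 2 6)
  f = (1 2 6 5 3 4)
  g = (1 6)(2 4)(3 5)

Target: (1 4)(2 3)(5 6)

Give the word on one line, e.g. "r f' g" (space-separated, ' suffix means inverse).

  after r': (1 6 2 4 5 3)
  after r': (1 2 5)(3 6 4)
  after r': (1 4)(2 3)(5 6)

r' r' r'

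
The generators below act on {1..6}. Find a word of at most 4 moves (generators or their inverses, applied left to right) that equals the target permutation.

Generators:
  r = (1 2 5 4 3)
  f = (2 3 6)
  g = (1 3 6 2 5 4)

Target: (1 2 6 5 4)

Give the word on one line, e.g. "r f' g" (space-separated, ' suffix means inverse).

  after g': (1 4 5 2 6 3)
  after r': (1 5)(2 6 4)
  after f: (1 5)(3 6 4)
  after g': (1 2 6 5 4)

g' r' f g'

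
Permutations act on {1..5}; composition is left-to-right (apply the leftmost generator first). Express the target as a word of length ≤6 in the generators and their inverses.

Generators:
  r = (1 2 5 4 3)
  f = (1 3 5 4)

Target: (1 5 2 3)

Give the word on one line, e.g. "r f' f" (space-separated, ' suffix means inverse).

r' f' f' f'

  after r': (1 3 4 5 2)
  after f': (2 4 3 5)
  after f': (1 4)(2 5)
  after f': (1 5 2 3)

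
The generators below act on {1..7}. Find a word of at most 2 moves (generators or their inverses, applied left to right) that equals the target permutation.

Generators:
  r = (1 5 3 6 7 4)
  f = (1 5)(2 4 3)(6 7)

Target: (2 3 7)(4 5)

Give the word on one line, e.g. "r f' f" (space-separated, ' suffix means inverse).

  after r: (1 5 3 6 7 4)
  after f': (2 3 7)(4 5)

r f'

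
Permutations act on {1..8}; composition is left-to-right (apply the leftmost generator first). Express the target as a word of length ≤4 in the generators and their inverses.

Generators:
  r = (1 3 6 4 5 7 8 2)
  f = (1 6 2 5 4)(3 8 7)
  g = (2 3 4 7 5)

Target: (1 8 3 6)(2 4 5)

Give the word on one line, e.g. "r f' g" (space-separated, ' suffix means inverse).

r' g f g'

  after r': (1 2 8 7 5 4 6 3)
  after g: (1 3)(2 8 5 7)(4 6)
  after f: (1 8 4 2 7 5 3 6)
  after g': (1 8 3 6)(2 4 5)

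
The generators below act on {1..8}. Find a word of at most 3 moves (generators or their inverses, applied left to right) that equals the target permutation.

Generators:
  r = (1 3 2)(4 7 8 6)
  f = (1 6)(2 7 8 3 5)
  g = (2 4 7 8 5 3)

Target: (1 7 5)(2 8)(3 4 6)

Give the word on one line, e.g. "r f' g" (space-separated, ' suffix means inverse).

  after f': (1 6)(2 5 3 8 7)
  after r': (1 8 4 6 2 5)(3 7)
  after g': (1 7 5)(2 8)(3 4 6)

f' r' g'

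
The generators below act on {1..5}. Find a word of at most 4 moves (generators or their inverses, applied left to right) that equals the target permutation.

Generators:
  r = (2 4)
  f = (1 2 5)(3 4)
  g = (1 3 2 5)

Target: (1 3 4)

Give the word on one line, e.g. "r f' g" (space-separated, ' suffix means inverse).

f g'

  after f: (1 2 5)(3 4)
  after g': (1 3 4)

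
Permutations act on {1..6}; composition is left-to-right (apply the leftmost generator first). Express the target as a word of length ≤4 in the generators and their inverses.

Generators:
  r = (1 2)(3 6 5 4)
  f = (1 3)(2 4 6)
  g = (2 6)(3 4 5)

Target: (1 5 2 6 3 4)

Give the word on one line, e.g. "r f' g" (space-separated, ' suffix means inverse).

  after g': (2 6)(3 5 4)
  after f: (1 3 5 6 4)
  after g': (1 5 2 6 3 4)

g' f g'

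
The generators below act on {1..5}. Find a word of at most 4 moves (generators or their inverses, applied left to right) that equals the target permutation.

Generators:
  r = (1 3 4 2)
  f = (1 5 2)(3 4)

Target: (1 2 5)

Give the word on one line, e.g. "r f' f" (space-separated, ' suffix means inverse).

f f

  after f: (1 5 2)(3 4)
  after f: (1 2 5)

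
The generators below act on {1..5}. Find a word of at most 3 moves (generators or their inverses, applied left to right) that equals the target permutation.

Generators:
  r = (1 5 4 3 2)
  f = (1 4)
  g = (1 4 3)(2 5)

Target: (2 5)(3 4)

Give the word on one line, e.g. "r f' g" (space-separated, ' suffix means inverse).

  after g: (1 4 3)(2 5)
  after f': (2 5)(3 4)

g f'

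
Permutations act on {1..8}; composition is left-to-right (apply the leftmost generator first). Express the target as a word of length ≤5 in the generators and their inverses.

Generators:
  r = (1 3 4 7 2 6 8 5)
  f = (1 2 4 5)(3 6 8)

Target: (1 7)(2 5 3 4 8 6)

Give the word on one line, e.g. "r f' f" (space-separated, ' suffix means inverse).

f f r f'

  after f: (1 2 4 5)(3 6 8)
  after f: (1 4)(2 5)(3 8 6)
  after r: (1 7 2)(3 5 6 4)
  after f': (1 7)(2 5 3 4 8 6)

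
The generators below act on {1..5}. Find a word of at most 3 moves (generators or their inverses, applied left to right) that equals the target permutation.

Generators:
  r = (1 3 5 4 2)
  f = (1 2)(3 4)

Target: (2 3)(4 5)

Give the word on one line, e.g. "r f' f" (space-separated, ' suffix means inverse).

f r

  after f: (1 2)(3 4)
  after r: (2 3)(4 5)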